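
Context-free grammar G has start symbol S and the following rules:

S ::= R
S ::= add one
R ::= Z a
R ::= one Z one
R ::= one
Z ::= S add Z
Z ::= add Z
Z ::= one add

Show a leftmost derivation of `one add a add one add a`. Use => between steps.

S => R => Z a => S add Z a => R add Z a => Z a add Z a => one add a add Z a => one add a add one add a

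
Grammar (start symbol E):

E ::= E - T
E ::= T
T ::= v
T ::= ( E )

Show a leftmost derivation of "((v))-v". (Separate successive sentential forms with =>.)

E=>E-T=>T-T=>(E)-T=>(T)-T=>((E))-T=>((T))-T=>((v))-T=>((v))-v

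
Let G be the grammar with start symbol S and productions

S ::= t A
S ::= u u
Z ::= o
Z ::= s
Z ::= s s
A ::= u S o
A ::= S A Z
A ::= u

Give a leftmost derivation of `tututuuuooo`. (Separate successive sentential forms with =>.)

S => tA => tuSo => tutAo => tutuSoo => tututAoo => tututSAZoo => tututuuAZoo => tututuuuZoo => tututuuuooo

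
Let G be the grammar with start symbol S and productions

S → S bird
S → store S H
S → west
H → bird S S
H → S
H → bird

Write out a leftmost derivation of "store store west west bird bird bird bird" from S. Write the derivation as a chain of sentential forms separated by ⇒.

S ⇒ S bird ⇒ S bird bird ⇒ S bird bird bird ⇒ store S H bird bird bird ⇒ store store S H H bird bird bird ⇒ store store west H H bird bird bird ⇒ store store west S H bird bird bird ⇒ store store west west H bird bird bird ⇒ store store west west bird bird bird bird

S ⇒ S bird   [S → S bird]
S bird ⇒ S bird bird   [S → S bird]
S bird bird ⇒ S bird bird bird   [S → S bird]
S bird bird bird ⇒ store S H bird bird bird   [S → store S H]
store S H bird bird bird ⇒ store store S H H bird bird bird   [S → store S H]
store store S H H bird bird bird ⇒ store store west H H bird bird bird   [S → west]
store store west H H bird bird bird ⇒ store store west S H bird bird bird   [H → S]
store store west S H bird bird bird ⇒ store store west west H bird bird bird   [S → west]
store store west west H bird bird bird ⇒ store store west west bird bird bird bird   [H → bird]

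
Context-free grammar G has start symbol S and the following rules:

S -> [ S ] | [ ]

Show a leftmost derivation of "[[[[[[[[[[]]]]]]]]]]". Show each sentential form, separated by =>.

S => [S] => [[S]] => [[[S]]] => [[[[S]]]] => [[[[[S]]]]] => [[[[[[S]]]]]] => [[[[[[[S]]]]]]] => [[[[[[[[S]]]]]]]] => [[[[[[[[[S]]]]]]]]] => [[[[[[[[[[]]]]]]]]]]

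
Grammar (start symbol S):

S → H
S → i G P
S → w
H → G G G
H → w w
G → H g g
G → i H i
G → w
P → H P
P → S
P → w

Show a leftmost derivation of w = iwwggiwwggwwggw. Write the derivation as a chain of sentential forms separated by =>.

S => iGP   [S → i G P]
iGP => iHggP   [G → H g g]
iHggP => iwwggP   [H → w w]
iwwggP => iwwggS   [P → S]
iwwggS => iwwggiGP   [S → i G P]
iwwggiGP => iwwggiHggP   [G → H g g]
iwwggiHggP => iwwggiGGGggP   [H → G G G]
iwwggiGGGggP => iwwggiHggGGggP   [G → H g g]
iwwggiHggGGggP => iwwggiwwggGGggP   [H → w w]
iwwggiwwggGGggP => iwwggiwwggwGggP   [G → w]
iwwggiwwggwGggP => iwwggiwwggwwggP   [G → w]
iwwggiwwggwwggP => iwwggiwwggwwggw   [P → w]

S => iGP => iHggP => iwwggP => iwwggS => iwwggiGP => iwwggiHggP => iwwggiGGGggP => iwwggiHggGGggP => iwwggiwwggGGggP => iwwggiwwggwGggP => iwwggiwwggwwggP => iwwggiwwggwwggw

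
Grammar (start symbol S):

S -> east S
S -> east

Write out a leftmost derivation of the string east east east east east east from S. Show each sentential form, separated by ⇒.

S ⇒ east S ⇒ east east S ⇒ east east east S ⇒ east east east east S ⇒ east east east east east S ⇒ east east east east east east

S ⇒ east S   [S -> east S]
east S ⇒ east east S   [S -> east S]
east east S ⇒ east east east S   [S -> east S]
east east east S ⇒ east east east east S   [S -> east S]
east east east east S ⇒ east east east east east S   [S -> east S]
east east east east east S ⇒ east east east east east east   [S -> east]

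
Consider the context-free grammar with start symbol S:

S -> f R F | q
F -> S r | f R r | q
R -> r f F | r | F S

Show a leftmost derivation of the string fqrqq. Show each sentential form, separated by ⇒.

S⇒fRF⇒fFSF⇒fSrSF⇒fqrSF⇒fqrqF⇒fqrqq

S ⇒ fRF   [S -> f R F]
fRF ⇒ fFSF   [R -> F S]
fFSF ⇒ fSrSF   [F -> S r]
fSrSF ⇒ fqrSF   [S -> q]
fqrSF ⇒ fqrqF   [S -> q]
fqrqF ⇒ fqrqq   [F -> q]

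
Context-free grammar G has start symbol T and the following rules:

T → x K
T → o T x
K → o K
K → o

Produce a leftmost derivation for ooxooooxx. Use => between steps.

T => oTx => ooTxx => ooxKxx => ooxoKxx => ooxooKxx => ooxoooKxx => ooxooooxx

T => oTx   [T → o T x]
oTx => ooTxx   [T → o T x]
ooTxx => ooxKxx   [T → x K]
ooxKxx => ooxoKxx   [K → o K]
ooxoKxx => ooxooKxx   [K → o K]
ooxooKxx => ooxoooKxx   [K → o K]
ooxoooKxx => ooxooooxx   [K → o]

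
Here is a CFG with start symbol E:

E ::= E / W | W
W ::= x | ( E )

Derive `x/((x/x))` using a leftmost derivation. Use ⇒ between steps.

E⇒E/W⇒W/W⇒x/W⇒x/(E)⇒x/(W)⇒x/((E))⇒x/((E/W))⇒x/((W/W))⇒x/((x/W))⇒x/((x/x))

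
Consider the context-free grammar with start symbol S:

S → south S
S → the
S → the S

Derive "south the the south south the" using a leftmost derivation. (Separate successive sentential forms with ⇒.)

S ⇒ south S   [S → south S]
south S ⇒ south the S   [S → the S]
south the S ⇒ south the the S   [S → the S]
south the the S ⇒ south the the south S   [S → south S]
south the the south S ⇒ south the the south south S   [S → south S]
south the the south south S ⇒ south the the south south the   [S → the]

S ⇒ south S ⇒ south the S ⇒ south the the S ⇒ south the the south S ⇒ south the the south south S ⇒ south the the south south the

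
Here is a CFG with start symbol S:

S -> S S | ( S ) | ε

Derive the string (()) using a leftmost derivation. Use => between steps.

S => (S) => (SS) => ((S)S) => (()S) => (())

S => (S)   [S -> ( S )]
(S) => (SS)   [S -> S S]
(SS) => ((S)S)   [S -> ( S )]
((S)S) => (()S)   [S -> ε]
(()S) => (())   [S -> ε]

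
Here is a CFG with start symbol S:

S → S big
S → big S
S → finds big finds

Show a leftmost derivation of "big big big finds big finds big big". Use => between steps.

S => big S => big S big => big S big big => big big S big big => big big big S big big => big big big finds big finds big big

S => big S   [S → big S]
big S => big S big   [S → S big]
big S big => big S big big   [S → S big]
big S big big => big big S big big   [S → big S]
big big S big big => big big big S big big   [S → big S]
big big big S big big => big big big finds big finds big big   [S → finds big finds]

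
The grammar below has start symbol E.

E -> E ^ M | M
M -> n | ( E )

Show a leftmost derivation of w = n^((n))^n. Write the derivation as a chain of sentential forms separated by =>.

E=>E^M=>E^M^M=>M^M^M=>n^M^M=>n^(E)^M=>n^(M)^M=>n^((E))^M=>n^((M))^M=>n^((n))^M=>n^((n))^n

E => E^M   [E -> E ^ M]
E^M => E^M^M   [E -> E ^ M]
E^M^M => M^M^M   [E -> M]
M^M^M => n^M^M   [M -> n]
n^M^M => n^(E)^M   [M -> ( E )]
n^(E)^M => n^(M)^M   [E -> M]
n^(M)^M => n^((E))^M   [M -> ( E )]
n^((E))^M => n^((M))^M   [E -> M]
n^((M))^M => n^((n))^M   [M -> n]
n^((n))^M => n^((n))^n   [M -> n]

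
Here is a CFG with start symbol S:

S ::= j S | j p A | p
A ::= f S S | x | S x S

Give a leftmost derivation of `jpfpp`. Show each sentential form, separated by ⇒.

S ⇒ jpA ⇒ jpfSS ⇒ jpfpS ⇒ jpfpp

S ⇒ jpA   [S ::= j p A]
jpA ⇒ jpfSS   [A ::= f S S]
jpfSS ⇒ jpfpS   [S ::= p]
jpfpS ⇒ jpfpp   [S ::= p]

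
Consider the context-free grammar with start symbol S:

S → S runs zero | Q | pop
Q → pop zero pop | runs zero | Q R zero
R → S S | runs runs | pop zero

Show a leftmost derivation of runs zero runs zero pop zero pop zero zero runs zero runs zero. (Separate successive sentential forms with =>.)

S => S runs zero => S runs zero runs zero => Q runs zero runs zero => Q R zero runs zero runs zero => Q R zero R zero runs zero runs zero => runs zero R zero R zero runs zero runs zero => runs zero S S zero R zero runs zero runs zero => runs zero Q S zero R zero runs zero runs zero => runs zero runs zero S zero R zero runs zero runs zero => runs zero runs zero pop zero R zero runs zero runs zero => runs zero runs zero pop zero pop zero zero runs zero runs zero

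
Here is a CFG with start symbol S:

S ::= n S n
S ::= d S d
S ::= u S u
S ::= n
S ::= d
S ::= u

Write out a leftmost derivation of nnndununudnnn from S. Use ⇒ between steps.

S⇒nSn⇒nnSnn⇒nnnSnnn⇒nnndSdnnn⇒nnnduSudnnn⇒nnndunSnudnnn⇒nnndununudnnn

S ⇒ nSn   [S ::= n S n]
nSn ⇒ nnSnn   [S ::= n S n]
nnSnn ⇒ nnnSnnn   [S ::= n S n]
nnnSnnn ⇒ nnndSdnnn   [S ::= d S d]
nnndSdnnn ⇒ nnnduSudnnn   [S ::= u S u]
nnnduSudnnn ⇒ nnndunSnudnnn   [S ::= n S n]
nnndunSnudnnn ⇒ nnndununudnnn   [S ::= u]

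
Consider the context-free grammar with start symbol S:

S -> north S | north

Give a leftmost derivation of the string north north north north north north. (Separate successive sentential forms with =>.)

S => north S   [S -> north S]
north S => north north S   [S -> north S]
north north S => north north north S   [S -> north S]
north north north S => north north north north S   [S -> north S]
north north north north S => north north north north north S   [S -> north S]
north north north north north S => north north north north north north   [S -> north]

S => north S => north north S => north north north S => north north north north S => north north north north north S => north north north north north north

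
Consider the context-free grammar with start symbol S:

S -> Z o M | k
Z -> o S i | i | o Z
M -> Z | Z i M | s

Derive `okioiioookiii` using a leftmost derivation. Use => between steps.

S => ZoM => oSioM => okioM => okioZiM => okioiiM => okioiiZiM => okioiioZiM => okioiiooZiM => okioiioooSiiM => okioiioookiiM => okioiioookiiZ => okioiioookiii

S => ZoM   [S -> Z o M]
ZoM => oSioM   [Z -> o S i]
oSioM => okioM   [S -> k]
okioM => okioZiM   [M -> Z i M]
okioZiM => okioiiM   [Z -> i]
okioiiM => okioiiZiM   [M -> Z i M]
okioiiZiM => okioiioZiM   [Z -> o Z]
okioiioZiM => okioiiooZiM   [Z -> o Z]
okioiiooZiM => okioiioooSiiM   [Z -> o S i]
okioiioooSiiM => okioiioookiiM   [S -> k]
okioiioookiiM => okioiioookiiZ   [M -> Z]
okioiioookiiZ => okioiioookiii   [Z -> i]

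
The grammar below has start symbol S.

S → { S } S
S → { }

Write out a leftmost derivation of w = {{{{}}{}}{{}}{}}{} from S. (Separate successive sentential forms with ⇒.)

S⇒{S}S⇒{{S}S}S⇒{{{S}S}S}S⇒{{{{}}S}S}S⇒{{{{}}{}}S}S⇒{{{{}}{}}{S}S}S⇒{{{{}}{}}{{}}S}S⇒{{{{}}{}}{{}}{}}S⇒{{{{}}{}}{{}}{}}{}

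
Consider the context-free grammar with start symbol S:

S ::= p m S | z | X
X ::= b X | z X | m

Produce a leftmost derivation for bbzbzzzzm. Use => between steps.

S => X => bX => bbX => bbzX => bbzbX => bbzbzX => bbzbzzX => bbzbzzzX => bbzbzzzzX => bbzbzzzzm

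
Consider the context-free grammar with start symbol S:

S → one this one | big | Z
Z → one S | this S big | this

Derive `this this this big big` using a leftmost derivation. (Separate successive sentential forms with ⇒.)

S ⇒ Z ⇒ this S big ⇒ this Z big ⇒ this this S big big ⇒ this this Z big big ⇒ this this this big big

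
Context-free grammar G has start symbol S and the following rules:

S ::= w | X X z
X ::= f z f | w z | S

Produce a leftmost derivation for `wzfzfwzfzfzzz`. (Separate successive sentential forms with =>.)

S => XXz => wzXz => wzSz => wzXXzz => wzfzfXzz => wzfzfSzz => wzfzfXXzzz => wzfzfwzXzzz => wzfzfwzfzfzzz

S => XXz   [S ::= X X z]
XXz => wzXz   [X ::= w z]
wzXz => wzSz   [X ::= S]
wzSz => wzXXzz   [S ::= X X z]
wzXXzz => wzfzfXzz   [X ::= f z f]
wzfzfXzz => wzfzfSzz   [X ::= S]
wzfzfSzz => wzfzfXXzzz   [S ::= X X z]
wzfzfXXzzz => wzfzfwzXzzz   [X ::= w z]
wzfzfwzXzzz => wzfzfwzfzfzzz   [X ::= f z f]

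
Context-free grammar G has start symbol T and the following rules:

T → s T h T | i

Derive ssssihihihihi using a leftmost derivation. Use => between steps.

T => sThT => ssThThT => sssThThThT => ssssThThThThT => ssssihThThThT => ssssihihThThT => ssssihihihThT => ssssihihihihT => ssssihihihihi

T => sThT   [T → s T h T]
sThT => ssThThT   [T → s T h T]
ssThThT => sssThThThT   [T → s T h T]
sssThThThT => ssssThThThThT   [T → s T h T]
ssssThThThThT => ssssihThThThT   [T → i]
ssssihThThThT => ssssihihThThT   [T → i]
ssssihihThThT => ssssihihihThT   [T → i]
ssssihihihThT => ssssihihihihT   [T → i]
ssssihihihihT => ssssihihihihi   [T → i]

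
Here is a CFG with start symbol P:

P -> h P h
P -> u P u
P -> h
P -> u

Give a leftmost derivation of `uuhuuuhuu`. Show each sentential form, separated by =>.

P => uPu => uuPuu => uuhPhuu => uuhuPuhuu => uuhuuuhuu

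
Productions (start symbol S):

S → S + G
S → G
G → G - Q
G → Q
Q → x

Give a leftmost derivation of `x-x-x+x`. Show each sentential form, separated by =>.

S => S+G => G+G => G-Q+G => G-Q-Q+G => Q-Q-Q+G => x-Q-Q+G => x-x-Q+G => x-x-x+G => x-x-x+Q => x-x-x+x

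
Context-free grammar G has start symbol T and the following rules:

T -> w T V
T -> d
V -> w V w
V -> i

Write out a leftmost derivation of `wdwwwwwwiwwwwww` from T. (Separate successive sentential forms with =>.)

T => wTV => wdV => wdwVw => wdwwVww => wdwwwVwww => wdwwwwVwwww => wdwwwwwVwwwww => wdwwwwwwVwwwwww => wdwwwwwwiwwwwww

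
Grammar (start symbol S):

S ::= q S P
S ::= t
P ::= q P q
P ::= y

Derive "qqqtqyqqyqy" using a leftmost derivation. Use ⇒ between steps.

S ⇒ qSP ⇒ qqSPP ⇒ qqqSPPP ⇒ qqqtPPP ⇒ qqqtqPqPP ⇒ qqqtqyqPP ⇒ qqqtqyqqPqP ⇒ qqqtqyqqyqP ⇒ qqqtqyqqyqy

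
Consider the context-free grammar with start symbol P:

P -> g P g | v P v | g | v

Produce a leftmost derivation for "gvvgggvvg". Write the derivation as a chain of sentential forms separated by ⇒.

P ⇒ gPg   [P -> g P g]
gPg ⇒ gvPvg   [P -> v P v]
gvPvg ⇒ gvvPvvg   [P -> v P v]
gvvPvvg ⇒ gvvgPgvvg   [P -> g P g]
gvvgPgvvg ⇒ gvvgggvvg   [P -> g]

P ⇒ gPg ⇒ gvPvg ⇒ gvvPvvg ⇒ gvvgPgvvg ⇒ gvvgggvvg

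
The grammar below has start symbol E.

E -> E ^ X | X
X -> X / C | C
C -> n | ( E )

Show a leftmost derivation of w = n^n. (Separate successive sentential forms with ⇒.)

E ⇒ E^X ⇒ X^X ⇒ C^X ⇒ n^X ⇒ n^C ⇒ n^n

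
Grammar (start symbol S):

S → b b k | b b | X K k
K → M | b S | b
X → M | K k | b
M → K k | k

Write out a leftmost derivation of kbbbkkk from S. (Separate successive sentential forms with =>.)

S=>XKk=>MKk=>kKk=>kMk=>kKkk=>kbSkk=>kbbbkkk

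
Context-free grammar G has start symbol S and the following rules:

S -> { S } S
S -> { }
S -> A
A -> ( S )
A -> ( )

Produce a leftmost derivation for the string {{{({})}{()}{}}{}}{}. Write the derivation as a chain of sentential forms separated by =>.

S => {S}S   [S -> { S } S]
{S}S => {{S}S}S   [S -> { S } S]
{{S}S}S => {{{S}S}S}S   [S -> { S } S]
{{{S}S}S}S => {{{A}S}S}S   [S -> A]
{{{A}S}S}S => {{{(S)}S}S}S   [A -> ( S )]
{{{(S)}S}S}S => {{{({})}S}S}S   [S -> { }]
{{{({})}S}S}S => {{{({})}{S}S}S}S   [S -> { S } S]
{{{({})}{S}S}S}S => {{{({})}{A}S}S}S   [S -> A]
{{{({})}{A}S}S}S => {{{({})}{()}S}S}S   [A -> ( )]
{{{({})}{()}S}S}S => {{{({})}{()}{}}S}S   [S -> { }]
{{{({})}{()}{}}S}S => {{{({})}{()}{}}{}}S   [S -> { }]
{{{({})}{()}{}}{}}S => {{{({})}{()}{}}{}}{}   [S -> { }]

S => {S}S => {{S}S}S => {{{S}S}S}S => {{{A}S}S}S => {{{(S)}S}S}S => {{{({})}S}S}S => {{{({})}{S}S}S}S => {{{({})}{A}S}S}S => {{{({})}{()}S}S}S => {{{({})}{()}{}}S}S => {{{({})}{()}{}}{}}S => {{{({})}{()}{}}{}}{}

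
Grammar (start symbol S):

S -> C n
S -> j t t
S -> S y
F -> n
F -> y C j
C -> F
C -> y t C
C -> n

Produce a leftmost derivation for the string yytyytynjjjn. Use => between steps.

S => Cn   [S -> C n]
Cn => Fn   [C -> F]
Fn => yCjn   [F -> y C j]
yCjn => yytCjn   [C -> y t C]
yytCjn => yytFjn   [C -> F]
yytFjn => yytyCjjn   [F -> y C j]
yytyCjjn => yytyytCjjn   [C -> y t C]
yytyytCjjn => yytyytFjjn   [C -> F]
yytyytFjjn => yytyytyCjjjn   [F -> y C j]
yytyytyCjjjn => yytyytynjjjn   [C -> n]

S => Cn => Fn => yCjn => yytCjn => yytFjn => yytyCjjn => yytyytCjjn => yytyytFjjn => yytyytyCjjjn => yytyytynjjjn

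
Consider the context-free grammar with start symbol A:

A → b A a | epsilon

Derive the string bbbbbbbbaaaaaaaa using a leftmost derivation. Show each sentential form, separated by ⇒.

A⇒bAa⇒bbAaa⇒bbbAaaa⇒bbbbAaaaa⇒bbbbbAaaaaa⇒bbbbbbAaaaaaa⇒bbbbbbbAaaaaaaa⇒bbbbbbbbAaaaaaaaa⇒bbbbbbbbaaaaaaaa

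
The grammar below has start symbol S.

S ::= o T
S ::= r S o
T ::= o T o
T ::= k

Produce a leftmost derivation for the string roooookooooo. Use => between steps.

S => rSo => roTo => rooToo => roooTooo => rooooToooo => roooooTooooo => roooookooooo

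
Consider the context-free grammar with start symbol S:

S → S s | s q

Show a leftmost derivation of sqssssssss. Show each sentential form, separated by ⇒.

S ⇒ Ss ⇒ Sss ⇒ Ssss ⇒ Sssss ⇒ Ssssss ⇒ Sssssss ⇒ Ssssssss ⇒ Sssssssss ⇒ sqssssssss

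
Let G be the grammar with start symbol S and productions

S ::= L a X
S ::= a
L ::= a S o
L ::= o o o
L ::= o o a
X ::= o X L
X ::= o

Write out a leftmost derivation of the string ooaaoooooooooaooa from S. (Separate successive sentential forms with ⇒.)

S ⇒ LaX   [S ::= L a X]
LaX ⇒ ooaaX   [L ::= o o a]
ooaaX ⇒ ooaaoXL   [X ::= o X L]
ooaaoXL ⇒ ooaaooXLL   [X ::= o X L]
ooaaooXLL ⇒ ooaaoooXLLL   [X ::= o X L]
ooaaoooXLLL ⇒ ooaaooooLLL   [X ::= o]
ooaaooooLLL ⇒ ooaaoooooooLL   [L ::= o o o]
ooaaoooooooLL ⇒ ooaaoooooooooaL   [L ::= o o a]
ooaaoooooooooaL ⇒ ooaaoooooooooaooa   [L ::= o o a]

S ⇒ LaX ⇒ ooaaX ⇒ ooaaoXL ⇒ ooaaooXLL ⇒ ooaaoooXLLL ⇒ ooaaooooLLL ⇒ ooaaoooooooLL ⇒ ooaaoooooooooaL ⇒ ooaaoooooooooaooa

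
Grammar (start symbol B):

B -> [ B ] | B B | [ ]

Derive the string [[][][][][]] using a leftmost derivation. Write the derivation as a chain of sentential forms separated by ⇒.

B ⇒ [B]   [B -> [ B ]]
[B] ⇒ [BB]   [B -> B B]
[BB] ⇒ [[]B]   [B -> [ ]]
[[]B] ⇒ [[]BB]   [B -> B B]
[[]BB] ⇒ [[]BBB]   [B -> B B]
[[]BBB] ⇒ [[]BBBB]   [B -> B B]
[[]BBBB] ⇒ [[][]BBB]   [B -> [ ]]
[[][]BBB] ⇒ [[][][]BB]   [B -> [ ]]
[[][][]BB] ⇒ [[][][][]B]   [B -> [ ]]
[[][][][]B] ⇒ [[][][][][]]   [B -> [ ]]

B⇒[B]⇒[BB]⇒[[]B]⇒[[]BB]⇒[[]BBB]⇒[[]BBBB]⇒[[][]BBB]⇒[[][][]BB]⇒[[][][][]B]⇒[[][][][][]]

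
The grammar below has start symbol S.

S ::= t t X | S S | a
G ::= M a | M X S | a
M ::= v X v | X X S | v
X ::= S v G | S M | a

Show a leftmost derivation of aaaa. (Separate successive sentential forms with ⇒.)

S⇒SS⇒aS⇒aSS⇒aSSS⇒aaSS⇒aaaS⇒aaaa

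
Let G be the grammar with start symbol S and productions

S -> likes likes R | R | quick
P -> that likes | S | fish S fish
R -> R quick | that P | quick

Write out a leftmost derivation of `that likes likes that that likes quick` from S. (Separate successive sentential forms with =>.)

S => R => that P => that S => that likes likes R => that likes likes R quick => that likes likes that P quick => that likes likes that that likes quick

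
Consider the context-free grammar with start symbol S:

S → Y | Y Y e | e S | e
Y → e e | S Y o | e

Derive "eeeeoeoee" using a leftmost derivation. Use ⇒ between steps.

S ⇒ eS   [S → e S]
eS ⇒ eYYe   [S → Y Y e]
eYYe ⇒ eSYoYe   [Y → S Y o]
eSYoYe ⇒ eYYoYe   [S → Y]
eYYoYe ⇒ eSYoYoYe   [Y → S Y o]
eSYoYoYe ⇒ eYYoYoYe   [S → Y]
eYYoYoYe ⇒ eeYoYoYe   [Y → e]
eeYoYoYe ⇒ eeeeoYoYe   [Y → e e]
eeeeoYoYe ⇒ eeeeoeoYe   [Y → e]
eeeeoeoYe ⇒ eeeeoeoee   [Y → e]

S ⇒ eS ⇒ eYYe ⇒ eSYoYe ⇒ eYYoYe ⇒ eSYoYoYe ⇒ eYYoYoYe ⇒ eeYoYoYe ⇒ eeeeoYoYe ⇒ eeeeoeoYe ⇒ eeeeoeoee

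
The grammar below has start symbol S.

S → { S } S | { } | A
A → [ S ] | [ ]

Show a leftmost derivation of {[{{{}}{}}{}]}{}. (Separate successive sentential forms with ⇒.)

S ⇒ {S}S   [S → { S } S]
{S}S ⇒ {A}S   [S → A]
{A}S ⇒ {[S]}S   [A → [ S ]]
{[S]}S ⇒ {[{S}S]}S   [S → { S } S]
{[{S}S]}S ⇒ {[{{S}S}S]}S   [S → { S } S]
{[{{S}S}S]}S ⇒ {[{{{}}S}S]}S   [S → { }]
{[{{{}}S}S]}S ⇒ {[{{{}}{}}S]}S   [S → { }]
{[{{{}}{}}S]}S ⇒ {[{{{}}{}}{}]}S   [S → { }]
{[{{{}}{}}{}]}S ⇒ {[{{{}}{}}{}]}{}   [S → { }]

S ⇒ {S}S ⇒ {A}S ⇒ {[S]}S ⇒ {[{S}S]}S ⇒ {[{{S}S}S]}S ⇒ {[{{{}}S}S]}S ⇒ {[{{{}}{}}S]}S ⇒ {[{{{}}{}}{}]}S ⇒ {[{{{}}{}}{}]}{}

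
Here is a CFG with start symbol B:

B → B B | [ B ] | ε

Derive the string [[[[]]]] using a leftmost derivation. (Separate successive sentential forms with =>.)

B => [B]   [B → [ B ]]
[B] => [BB]   [B → B B]
[BB] => [BBB]   [B → B B]
[BBB] => [[B]BB]   [B → [ B ]]
[[B]BB] => [[[B]]BB]   [B → [ B ]]
[[[B]]BB] => [[[[B]]]BB]   [B → [ B ]]
[[[[B]]]BB] => [[[[]]]BB]   [B → ε]
[[[[]]]BB] => [[[[]]]B]   [B → ε]
[[[[]]]B] => [[[[]]]]   [B → ε]

B => [B] => [BB] => [BBB] => [[B]BB] => [[[B]]BB] => [[[[B]]]BB] => [[[[]]]BB] => [[[[]]]B] => [[[[]]]]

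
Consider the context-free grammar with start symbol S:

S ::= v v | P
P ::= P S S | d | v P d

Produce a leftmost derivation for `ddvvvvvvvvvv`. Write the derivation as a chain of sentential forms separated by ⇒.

S⇒P⇒PSS⇒dSS⇒dPS⇒dPSSS⇒dPSSSSS⇒ddSSSSS⇒ddvvSSSS⇒ddvvvvSSS⇒ddvvvvvvSS⇒ddvvvvvvvvS⇒ddvvvvvvvvvv

S ⇒ P   [S ::= P]
P ⇒ PSS   [P ::= P S S]
PSS ⇒ dSS   [P ::= d]
dSS ⇒ dPS   [S ::= P]
dPS ⇒ dPSSS   [P ::= P S S]
dPSSS ⇒ dPSSSSS   [P ::= P S S]
dPSSSSS ⇒ ddSSSSS   [P ::= d]
ddSSSSS ⇒ ddvvSSSS   [S ::= v v]
ddvvSSSS ⇒ ddvvvvSSS   [S ::= v v]
ddvvvvSSS ⇒ ddvvvvvvSS   [S ::= v v]
ddvvvvvvSS ⇒ ddvvvvvvvvS   [S ::= v v]
ddvvvvvvvvS ⇒ ddvvvvvvvvvv   [S ::= v v]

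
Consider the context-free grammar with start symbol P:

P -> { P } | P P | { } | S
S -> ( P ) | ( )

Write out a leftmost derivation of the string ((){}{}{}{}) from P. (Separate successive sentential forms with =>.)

P=>S=>(P)=>(PP)=>(PPP)=>(SPP)=>(()PP)=>(()PPP)=>(()PPPP)=>((){}PPP)=>((){}{}PP)=>((){}{}{}P)=>((){}{}{}{})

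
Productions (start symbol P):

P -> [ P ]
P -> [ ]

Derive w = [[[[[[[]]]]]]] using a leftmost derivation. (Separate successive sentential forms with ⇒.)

P ⇒ [P]   [P -> [ P ]]
[P] ⇒ [[P]]   [P -> [ P ]]
[[P]] ⇒ [[[P]]]   [P -> [ P ]]
[[[P]]] ⇒ [[[[P]]]]   [P -> [ P ]]
[[[[P]]]] ⇒ [[[[[P]]]]]   [P -> [ P ]]
[[[[[P]]]]] ⇒ [[[[[[P]]]]]]   [P -> [ P ]]
[[[[[[P]]]]]] ⇒ [[[[[[[]]]]]]]   [P -> [ ]]

P ⇒ [P] ⇒ [[P]] ⇒ [[[P]]] ⇒ [[[[P]]]] ⇒ [[[[[P]]]]] ⇒ [[[[[[P]]]]]] ⇒ [[[[[[[]]]]]]]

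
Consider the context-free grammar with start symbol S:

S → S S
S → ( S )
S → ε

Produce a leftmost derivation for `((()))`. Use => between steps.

S => SS   [S → S S]
SS => (S)S   [S → ( S )]
(S)S => ((S))S   [S → ( S )]
((S))S => (((S)))S   [S → ( S )]
(((S)))S => ((()))S   [S → ε]
((()))S => ((()))   [S → ε]

S => SS => (S)S => ((S))S => (((S)))S => ((()))S => ((()))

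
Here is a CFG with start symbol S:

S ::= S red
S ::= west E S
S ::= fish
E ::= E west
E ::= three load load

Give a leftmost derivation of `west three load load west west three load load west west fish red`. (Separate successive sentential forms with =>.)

S => west E S   [S ::= west E S]
west E S => west E west S   [E ::= E west]
west E west S => west three load load west S   [E ::= three load load]
west three load load west S => west three load load west west E S   [S ::= west E S]
west three load load west west E S => west three load load west west E west S   [E ::= E west]
west three load load west west E west S => west three load load west west E west west S   [E ::= E west]
west three load load west west E west west S => west three load load west west three load load west west S   [E ::= three load load]
west three load load west west three load load west west S => west three load load west west three load load west west S red   [S ::= S red]
west three load load west west three load load west west S red => west three load load west west three load load west west fish red   [S ::= fish]

S => west E S => west E west S => west three load load west S => west three load load west west E S => west three load load west west E west S => west three load load west west E west west S => west three load load west west three load load west west S => west three load load west west three load load west west S red => west three load load west west three load load west west fish red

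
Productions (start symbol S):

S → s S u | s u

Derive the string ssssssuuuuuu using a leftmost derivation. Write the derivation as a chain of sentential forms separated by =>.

S => sSu => ssSuu => sssSuuu => ssssSuuuu => sssssSuuuuu => ssssssuuuuuu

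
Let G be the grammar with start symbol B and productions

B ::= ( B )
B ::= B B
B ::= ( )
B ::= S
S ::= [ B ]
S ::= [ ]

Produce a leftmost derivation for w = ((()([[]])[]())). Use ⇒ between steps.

B ⇒ (B) ⇒ ((B)) ⇒ ((BB)) ⇒ ((()B)) ⇒ ((()BB)) ⇒ ((()BBB)) ⇒ ((()(B)BB)) ⇒ ((()(S)BB)) ⇒ ((()([B])BB)) ⇒ ((()([S])BB)) ⇒ ((()([[]])BB)) ⇒ ((()([[]])SB)) ⇒ ((()([[]])[]B)) ⇒ ((()([[]])[]()))

B ⇒ (B)   [B ::= ( B )]
(B) ⇒ ((B))   [B ::= ( B )]
((B)) ⇒ ((BB))   [B ::= B B]
((BB)) ⇒ ((()B))   [B ::= ( )]
((()B)) ⇒ ((()BB))   [B ::= B B]
((()BB)) ⇒ ((()BBB))   [B ::= B B]
((()BBB)) ⇒ ((()(B)BB))   [B ::= ( B )]
((()(B)BB)) ⇒ ((()(S)BB))   [B ::= S]
((()(S)BB)) ⇒ ((()([B])BB))   [S ::= [ B ]]
((()([B])BB)) ⇒ ((()([S])BB))   [B ::= S]
((()([S])BB)) ⇒ ((()([[]])BB))   [S ::= [ ]]
((()([[]])BB)) ⇒ ((()([[]])SB))   [B ::= S]
((()([[]])SB)) ⇒ ((()([[]])[]B))   [S ::= [ ]]
((()([[]])[]B)) ⇒ ((()([[]])[]()))   [B ::= ( )]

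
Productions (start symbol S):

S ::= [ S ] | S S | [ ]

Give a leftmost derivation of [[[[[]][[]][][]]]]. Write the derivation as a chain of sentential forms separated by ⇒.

S⇒[S]⇒[[S]]⇒[[[S]]]⇒[[[SS]]]⇒[[[SSS]]]⇒[[[SSSS]]]⇒[[[[S]SSS]]]⇒[[[[[]]SSS]]]⇒[[[[[]][S]SS]]]⇒[[[[[]][[]]SS]]]⇒[[[[[]][[]][]S]]]⇒[[[[[]][[]][][]]]]

S ⇒ [S]   [S ::= [ S ]]
[S] ⇒ [[S]]   [S ::= [ S ]]
[[S]] ⇒ [[[S]]]   [S ::= [ S ]]
[[[S]]] ⇒ [[[SS]]]   [S ::= S S]
[[[SS]]] ⇒ [[[SSS]]]   [S ::= S S]
[[[SSS]]] ⇒ [[[SSSS]]]   [S ::= S S]
[[[SSSS]]] ⇒ [[[[S]SSS]]]   [S ::= [ S ]]
[[[[S]SSS]]] ⇒ [[[[[]]SSS]]]   [S ::= [ ]]
[[[[[]]SSS]]] ⇒ [[[[[]][S]SS]]]   [S ::= [ S ]]
[[[[[]][S]SS]]] ⇒ [[[[[]][[]]SS]]]   [S ::= [ ]]
[[[[[]][[]]SS]]] ⇒ [[[[[]][[]][]S]]]   [S ::= [ ]]
[[[[[]][[]][]S]]] ⇒ [[[[[]][[]][][]]]]   [S ::= [ ]]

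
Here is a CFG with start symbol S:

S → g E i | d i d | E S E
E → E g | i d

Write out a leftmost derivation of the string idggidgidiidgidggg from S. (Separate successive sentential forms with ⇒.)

S ⇒ ESE   [S → E S E]
ESE ⇒ EgSE   [E → E g]
EgSE ⇒ EggSE   [E → E g]
EggSE ⇒ idggSE   [E → i d]
idggSE ⇒ idggESEE   [S → E S E]
idggESEE ⇒ idggidSEE   [E → i d]
idggidSEE ⇒ idggidgEiEE   [S → g E i]
idggidgEiEE ⇒ idggidgidiEE   [E → i d]
idggidgidiEE ⇒ idggidgidiEgE   [E → E g]
idggidgidiEgE ⇒ idggidgidiidgE   [E → i d]
idggidgidiidgE ⇒ idggidgidiidgEg   [E → E g]
idggidgidiidgEg ⇒ idggidgidiidgEgg   [E → E g]
idggidgidiidgEgg ⇒ idggidgidiidgEggg   [E → E g]
idggidgidiidgEggg ⇒ idggidgidiidgidggg   [E → i d]

S⇒ESE⇒EgSE⇒EggSE⇒idggSE⇒idggESEE⇒idggidSEE⇒idggidgEiEE⇒idggidgidiEE⇒idggidgidiEgE⇒idggidgidiidgE⇒idggidgidiidgEg⇒idggidgidiidgEgg⇒idggidgidiidgEggg⇒idggidgidiidgidggg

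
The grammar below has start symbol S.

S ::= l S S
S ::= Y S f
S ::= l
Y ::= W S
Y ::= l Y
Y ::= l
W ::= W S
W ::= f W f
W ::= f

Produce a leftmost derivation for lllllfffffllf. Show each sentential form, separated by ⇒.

S ⇒ YSf ⇒ lYSf ⇒ llYSf ⇒ lllYSf ⇒ llllYSf ⇒ lllllYSf ⇒ lllllWSSf ⇒ lllllfWfSSf ⇒ lllllffWffSSf ⇒ lllllfffffSSf ⇒ lllllffffflSf ⇒ lllllfffffllf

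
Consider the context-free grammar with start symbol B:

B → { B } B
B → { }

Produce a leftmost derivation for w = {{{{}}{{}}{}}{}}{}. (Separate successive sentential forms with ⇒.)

B ⇒ {B}B   [B → { B } B]
{B}B ⇒ {{B}B}B   [B → { B } B]
{{B}B}B ⇒ {{{B}B}B}B   [B → { B } B]
{{{B}B}B}B ⇒ {{{{}}B}B}B   [B → { }]
{{{{}}B}B}B ⇒ {{{{}}{B}B}B}B   [B → { B } B]
{{{{}}{B}B}B}B ⇒ {{{{}}{{}}B}B}B   [B → { }]
{{{{}}{{}}B}B}B ⇒ {{{{}}{{}}{}}B}B   [B → { }]
{{{{}}{{}}{}}B}B ⇒ {{{{}}{{}}{}}{}}B   [B → { }]
{{{{}}{{}}{}}{}}B ⇒ {{{{}}{{}}{}}{}}{}   [B → { }]

B⇒{B}B⇒{{B}B}B⇒{{{B}B}B}B⇒{{{{}}B}B}B⇒{{{{}}{B}B}B}B⇒{{{{}}{{}}B}B}B⇒{{{{}}{{}}{}}B}B⇒{{{{}}{{}}{}}{}}B⇒{{{{}}{{}}{}}{}}{}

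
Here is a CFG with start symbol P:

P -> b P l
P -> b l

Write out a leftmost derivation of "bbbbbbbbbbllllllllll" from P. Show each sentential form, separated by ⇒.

P ⇒ bPl   [P -> b P l]
bPl ⇒ bbPll   [P -> b P l]
bbPll ⇒ bbbPlll   [P -> b P l]
bbbPlll ⇒ bbbbPllll   [P -> b P l]
bbbbPllll ⇒ bbbbbPlllll   [P -> b P l]
bbbbbPlllll ⇒ bbbbbbPllllll   [P -> b P l]
bbbbbbPllllll ⇒ bbbbbbbPlllllll   [P -> b P l]
bbbbbbbPlllllll ⇒ bbbbbbbbPllllllll   [P -> b P l]
bbbbbbbbPllllllll ⇒ bbbbbbbbbPlllllllll   [P -> b P l]
bbbbbbbbbPlllllllll ⇒ bbbbbbbbbbllllllllll   [P -> b l]

P ⇒ bPl ⇒ bbPll ⇒ bbbPlll ⇒ bbbbPllll ⇒ bbbbbPlllll ⇒ bbbbbbPllllll ⇒ bbbbbbbPlllllll ⇒ bbbbbbbbPllllllll ⇒ bbbbbbbbbPlllllllll ⇒ bbbbbbbbbbllllllllll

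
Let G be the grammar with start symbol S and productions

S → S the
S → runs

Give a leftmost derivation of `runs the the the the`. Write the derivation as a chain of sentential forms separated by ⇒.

S ⇒ S the ⇒ S the the ⇒ S the the the ⇒ S the the the the ⇒ runs the the the the

S ⇒ S the   [S → S the]
S the ⇒ S the the   [S → S the]
S the the ⇒ S the the the   [S → S the]
S the the the ⇒ S the the the the   [S → S the]
S the the the the ⇒ runs the the the the   [S → runs]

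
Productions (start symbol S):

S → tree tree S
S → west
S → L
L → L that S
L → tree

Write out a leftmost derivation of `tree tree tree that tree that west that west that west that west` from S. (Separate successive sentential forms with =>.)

S => tree tree S => tree tree L => tree tree L that S => tree tree L that S that S => tree tree tree that S that S => tree tree tree that L that S => tree tree tree that L that S that S => tree tree tree that L that S that S that S => tree tree tree that L that S that S that S that S => tree tree tree that tree that S that S that S that S => tree tree tree that tree that west that S that S that S => tree tree tree that tree that west that west that S that S => tree tree tree that tree that west that west that west that S => tree tree tree that tree that west that west that west that west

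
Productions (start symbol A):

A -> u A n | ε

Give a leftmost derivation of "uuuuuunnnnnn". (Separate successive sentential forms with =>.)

A => uAn   [A -> u A n]
uAn => uuAnn   [A -> u A n]
uuAnn => uuuAnnn   [A -> u A n]
uuuAnnn => uuuuAnnnn   [A -> u A n]
uuuuAnnnn => uuuuuAnnnnn   [A -> u A n]
uuuuuAnnnnn => uuuuuuAnnnnnn   [A -> u A n]
uuuuuuAnnnnnn => uuuuuunnnnnn   [A -> ε]

A => uAn => uuAnn => uuuAnnn => uuuuAnnnn => uuuuuAnnnnn => uuuuuuAnnnnnn => uuuuuunnnnnn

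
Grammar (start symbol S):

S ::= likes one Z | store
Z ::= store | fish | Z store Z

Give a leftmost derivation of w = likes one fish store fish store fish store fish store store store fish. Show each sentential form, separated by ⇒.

S ⇒ likes one Z   [S ::= likes one Z]
likes one Z ⇒ likes one Z store Z   [Z ::= Z store Z]
likes one Z store Z ⇒ likes one Z store Z store Z   [Z ::= Z store Z]
likes one Z store Z store Z ⇒ likes one Z store Z store Z store Z   [Z ::= Z store Z]
likes one Z store Z store Z store Z ⇒ likes one Z store Z store Z store Z store Z   [Z ::= Z store Z]
likes one Z store Z store Z store Z store Z ⇒ likes one Z store Z store Z store Z store Z store Z   [Z ::= Z store Z]
likes one Z store Z store Z store Z store Z store Z ⇒ likes one fish store Z store Z store Z store Z store Z   [Z ::= fish]
likes one fish store Z store Z store Z store Z store Z ⇒ likes one fish store fish store Z store Z store Z store Z   [Z ::= fish]
likes one fish store fish store Z store Z store Z store Z ⇒ likes one fish store fish store fish store Z store Z store Z   [Z ::= fish]
likes one fish store fish store fish store Z store Z store Z ⇒ likes one fish store fish store fish store fish store Z store Z   [Z ::= fish]
likes one fish store fish store fish store fish store Z store Z ⇒ likes one fish store fish store fish store fish store store store Z   [Z ::= store]
likes one fish store fish store fish store fish store store store Z ⇒ likes one fish store fish store fish store fish store store store fish   [Z ::= fish]

S ⇒ likes one Z ⇒ likes one Z store Z ⇒ likes one Z store Z store Z ⇒ likes one Z store Z store Z store Z ⇒ likes one Z store Z store Z store Z store Z ⇒ likes one Z store Z store Z store Z store Z store Z ⇒ likes one fish store Z store Z store Z store Z store Z ⇒ likes one fish store fish store Z store Z store Z store Z ⇒ likes one fish store fish store fish store Z store Z store Z ⇒ likes one fish store fish store fish store fish store Z store Z ⇒ likes one fish store fish store fish store fish store store store Z ⇒ likes one fish store fish store fish store fish store store store fish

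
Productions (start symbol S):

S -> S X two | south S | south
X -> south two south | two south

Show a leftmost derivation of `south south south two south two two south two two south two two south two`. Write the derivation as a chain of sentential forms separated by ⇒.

S ⇒ S X two ⇒ S X two X two ⇒ south S X two X two ⇒ south S X two X two X two ⇒ south S X two X two X two X two ⇒ south south X two X two X two X two ⇒ south south south two south two X two X two X two ⇒ south south south two south two two south two X two X two ⇒ south south south two south two two south two two south two X two ⇒ south south south two south two two south two two south two two south two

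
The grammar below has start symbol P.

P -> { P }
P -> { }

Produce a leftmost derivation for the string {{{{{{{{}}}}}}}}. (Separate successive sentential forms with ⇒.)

P ⇒ {P} ⇒ {{P}} ⇒ {{{P}}} ⇒ {{{{P}}}} ⇒ {{{{{P}}}}} ⇒ {{{{{{P}}}}}} ⇒ {{{{{{{P}}}}}}} ⇒ {{{{{{{{}}}}}}}}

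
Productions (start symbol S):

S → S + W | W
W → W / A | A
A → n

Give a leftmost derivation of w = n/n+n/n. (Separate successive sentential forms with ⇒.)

S ⇒ S+W   [S → S + W]
S+W ⇒ W+W   [S → W]
W+W ⇒ W/A+W   [W → W / A]
W/A+W ⇒ A/A+W   [W → A]
A/A+W ⇒ n/A+W   [A → n]
n/A+W ⇒ n/n+W   [A → n]
n/n+W ⇒ n/n+W/A   [W → W / A]
n/n+W/A ⇒ n/n+A/A   [W → A]
n/n+A/A ⇒ n/n+n/A   [A → n]
n/n+n/A ⇒ n/n+n/n   [A → n]

S ⇒ S+W ⇒ W+W ⇒ W/A+W ⇒ A/A+W ⇒ n/A+W ⇒ n/n+W ⇒ n/n+W/A ⇒ n/n+A/A ⇒ n/n+n/A ⇒ n/n+n/n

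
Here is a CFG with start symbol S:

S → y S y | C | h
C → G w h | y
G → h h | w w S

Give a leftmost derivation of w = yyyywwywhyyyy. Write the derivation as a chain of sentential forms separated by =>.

S=>ySy=>yySyy=>yyySyyy=>yyyySyyyy=>yyyyCyyyy=>yyyyGwhyyyy=>yyyywwSwhyyyy=>yyyywwCwhyyyy=>yyyywwywhyyyy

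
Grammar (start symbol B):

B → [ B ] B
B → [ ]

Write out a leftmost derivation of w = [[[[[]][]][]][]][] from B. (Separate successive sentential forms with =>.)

B => [B]B   [B → [ B ] B]
[B]B => [[B]B]B   [B → [ B ] B]
[[B]B]B => [[[B]B]B]B   [B → [ B ] B]
[[[B]B]B]B => [[[[B]B]B]B]B   [B → [ B ] B]
[[[[B]B]B]B]B => [[[[[]]B]B]B]B   [B → [ ]]
[[[[[]]B]B]B]B => [[[[[]][]]B]B]B   [B → [ ]]
[[[[[]][]]B]B]B => [[[[[]][]][]]B]B   [B → [ ]]
[[[[[]][]][]]B]B => [[[[[]][]][]][]]B   [B → [ ]]
[[[[[]][]][]][]]B => [[[[[]][]][]][]][]   [B → [ ]]

B=>[B]B=>[[B]B]B=>[[[B]B]B]B=>[[[[B]B]B]B]B=>[[[[[]]B]B]B]B=>[[[[[]][]]B]B]B=>[[[[[]][]][]]B]B=>[[[[[]][]][]][]]B=>[[[[[]][]][]][]][]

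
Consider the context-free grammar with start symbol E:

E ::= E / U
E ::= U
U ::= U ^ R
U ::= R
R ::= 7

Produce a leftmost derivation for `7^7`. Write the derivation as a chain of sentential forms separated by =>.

E => U   [E ::= U]
U => U^R   [U ::= U ^ R]
U^R => R^R   [U ::= R]
R^R => 7^R   [R ::= 7]
7^R => 7^7   [R ::= 7]

E=>U=>U^R=>R^R=>7^R=>7^7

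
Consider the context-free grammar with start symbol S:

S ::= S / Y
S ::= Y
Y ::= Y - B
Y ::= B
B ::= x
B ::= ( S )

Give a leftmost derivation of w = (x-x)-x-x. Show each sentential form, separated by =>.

S => Y   [S ::= Y]
Y => Y-B   [Y ::= Y - B]
Y-B => Y-B-B   [Y ::= Y - B]
Y-B-B => B-B-B   [Y ::= B]
B-B-B => (S)-B-B   [B ::= ( S )]
(S)-B-B => (Y)-B-B   [S ::= Y]
(Y)-B-B => (Y-B)-B-B   [Y ::= Y - B]
(Y-B)-B-B => (B-B)-B-B   [Y ::= B]
(B-B)-B-B => (x-B)-B-B   [B ::= x]
(x-B)-B-B => (x-x)-B-B   [B ::= x]
(x-x)-B-B => (x-x)-x-B   [B ::= x]
(x-x)-x-B => (x-x)-x-x   [B ::= x]

S=>Y=>Y-B=>Y-B-B=>B-B-B=>(S)-B-B=>(Y)-B-B=>(Y-B)-B-B=>(B-B)-B-B=>(x-B)-B-B=>(x-x)-B-B=>(x-x)-x-B=>(x-x)-x-x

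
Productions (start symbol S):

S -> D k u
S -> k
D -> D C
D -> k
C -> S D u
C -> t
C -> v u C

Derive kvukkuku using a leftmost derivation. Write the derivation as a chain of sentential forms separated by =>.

S => Dku => DCku => kCku => kvuCku => kvuSDuku => kvukDuku => kvukkuku

S => Dku   [S -> D k u]
Dku => DCku   [D -> D C]
DCku => kCku   [D -> k]
kCku => kvuCku   [C -> v u C]
kvuCku => kvuSDuku   [C -> S D u]
kvuSDuku => kvukDuku   [S -> k]
kvukDuku => kvukkuku   [D -> k]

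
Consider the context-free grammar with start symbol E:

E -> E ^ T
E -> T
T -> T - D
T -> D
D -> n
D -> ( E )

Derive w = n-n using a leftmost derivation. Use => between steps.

E=>T=>T-D=>D-D=>n-D=>n-n

E => T   [E -> T]
T => T-D   [T -> T - D]
T-D => D-D   [T -> D]
D-D => n-D   [D -> n]
n-D => n-n   [D -> n]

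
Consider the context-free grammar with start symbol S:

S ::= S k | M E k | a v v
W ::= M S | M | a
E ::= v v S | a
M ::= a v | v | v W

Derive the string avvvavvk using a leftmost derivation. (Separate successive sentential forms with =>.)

S => MEk   [S ::= M E k]
MEk => avEk   [M ::= a v]
avEk => avvvSk   [E ::= v v S]
avvvSk => avvvavvk   [S ::= a v v]

S=>MEk=>avEk=>avvvSk=>avvvavvk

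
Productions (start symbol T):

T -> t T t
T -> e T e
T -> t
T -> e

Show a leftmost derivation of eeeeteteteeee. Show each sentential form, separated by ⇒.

T ⇒ eTe ⇒ eeTee ⇒ eeeTeee ⇒ eeeeTeeee ⇒ eeeetTteeee ⇒ eeeeteTeteeee ⇒ eeeeteteteeee

T ⇒ eTe   [T -> e T e]
eTe ⇒ eeTee   [T -> e T e]
eeTee ⇒ eeeTeee   [T -> e T e]
eeeTeee ⇒ eeeeTeeee   [T -> e T e]
eeeeTeeee ⇒ eeeetTteeee   [T -> t T t]
eeeetTteeee ⇒ eeeeteTeteeee   [T -> e T e]
eeeeteTeteeee ⇒ eeeeteteteeee   [T -> t]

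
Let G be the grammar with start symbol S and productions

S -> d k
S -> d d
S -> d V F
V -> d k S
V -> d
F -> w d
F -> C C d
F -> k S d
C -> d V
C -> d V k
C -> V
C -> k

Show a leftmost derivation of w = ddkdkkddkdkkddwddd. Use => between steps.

S => dVF   [S -> d V F]
dVF => ddkSF   [V -> d k S]
ddkSF => ddkdkF   [S -> d k]
ddkdkF => ddkdkkSd   [F -> k S d]
ddkdkkSd => ddkdkkdVFd   [S -> d V F]
ddkdkkdVFd => ddkdkkddkSFd   [V -> d k S]
ddkdkkddkSFd => ddkdkkddkdkFd   [S -> d k]
ddkdkkddkdkFd => ddkdkkddkdkkSdd   [F -> k S d]
ddkdkkddkdkkSdd => ddkdkkddkdkkdVFdd   [S -> d V F]
ddkdkkddkdkkdVFdd => ddkdkkddkdkkddFdd   [V -> d]
ddkdkkddkdkkddFdd => ddkdkkddkdkkddwddd   [F -> w d]

S => dVF => ddkSF => ddkdkF => ddkdkkSd => ddkdkkdVFd => ddkdkkddkSFd => ddkdkkddkdkFd => ddkdkkddkdkkSdd => ddkdkkddkdkkdVFdd => ddkdkkddkdkkddFdd => ddkdkkddkdkkddwddd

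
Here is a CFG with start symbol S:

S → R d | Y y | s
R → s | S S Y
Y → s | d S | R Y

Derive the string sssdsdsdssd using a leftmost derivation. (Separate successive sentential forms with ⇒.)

S ⇒ Rd ⇒ SSYd ⇒ RdSYd ⇒ SSYdSYd ⇒ sSYdSYd ⇒ sRdYdSYd ⇒ sSSYdYdSYd ⇒ ssSYdYdSYd ⇒ ssRdYdYdSYd ⇒ sssdYdYdSYd ⇒ sssdsdYdSYd ⇒ sssdsdsdSYd ⇒ sssdsdsdsYd ⇒ sssdsdsdssd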